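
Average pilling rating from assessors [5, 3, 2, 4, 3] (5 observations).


Formula: Mean = sum / count
Sum = 5 + 3 + 2 + 4 + 3 = 17
Mean = 17 / 5 = 3.4

3.4


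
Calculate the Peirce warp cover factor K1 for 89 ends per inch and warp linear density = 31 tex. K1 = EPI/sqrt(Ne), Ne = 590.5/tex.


Formula: K1 = EPI / sqrt(Ne), with Ne = 590.5 / tex_warp
Step 1: Ne = 590.5 / 31 = 19.048
Step 2: sqrt(Ne) = sqrt(19.048) = 4.3644
Step 3: K1 = 89 / 4.3644 = 20.4

20.4


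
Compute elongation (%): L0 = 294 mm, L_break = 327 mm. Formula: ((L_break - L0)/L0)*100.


Formula: Elongation (%) = ((L_break - L0) / L0) * 100
Step 1: Extension = 327 - 294 = 33 mm
Step 2: Elongation = (33 / 294) * 100
Step 3: Elongation = 0.112245 * 100 = 11.2245% ≈ 11.2%

11.2%


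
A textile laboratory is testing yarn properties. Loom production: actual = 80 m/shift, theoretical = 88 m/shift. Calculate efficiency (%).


Formula: Efficiency% = (Actual output / Theoretical output) * 100
Efficiency% = (80 / 88) * 100
Efficiency% = 0.909091 * 100 = 90.9091% ≈ 90.9%

90.9%


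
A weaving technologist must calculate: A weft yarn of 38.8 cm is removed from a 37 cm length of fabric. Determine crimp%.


Formula: Crimp% = ((L_yarn - L_fabric) / L_fabric) * 100
Step 1: Extension = 38.8 - 37 = 1.8 cm
Step 2: Crimp% = (1.8 / 37) * 100
Step 3: Crimp% = 0.048649 * 100 = 4.8649% ≈ 4.9%

4.9%


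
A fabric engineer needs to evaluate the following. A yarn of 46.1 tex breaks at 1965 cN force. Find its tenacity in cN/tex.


Formula: Tenacity = Breaking force / Linear density
Tenacity = 1965 cN / 46.1 tex
Tenacity = 42.62 cN/tex

42.62 cN/tex


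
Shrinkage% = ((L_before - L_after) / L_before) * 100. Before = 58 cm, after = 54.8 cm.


Formula: Shrinkage% = ((L_before - L_after) / L_before) * 100
Step 1: Shrinkage = 58 - 54.8 = 3.2 cm
Step 2: Shrinkage% = (3.2 / 58) * 100
Step 3: Shrinkage% = 0.055172 * 100 = 5.5172% ≈ 5.5%

5.5%


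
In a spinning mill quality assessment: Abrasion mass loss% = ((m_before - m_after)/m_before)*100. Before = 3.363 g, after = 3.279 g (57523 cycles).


Formula: Mass loss% = ((m_before - m_after) / m_before) * 100
Step 1: Mass loss = 3.363 - 3.279 = 0.084 g
Step 2: Ratio = 0.084 / 3.363 = 0.0249777
Step 3: Mass loss% = 0.0249777 * 100 = 2.49777% ≈ 2.50%

2.50%


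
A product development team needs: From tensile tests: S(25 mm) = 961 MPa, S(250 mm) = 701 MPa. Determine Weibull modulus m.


Formula: m = ln(L1/L2) / ln(S2/S1)
Step 1: ln(L1/L2) = ln(25/250) = -2.30259
Step 2: S2/S1 = 701/961 = 0.72945
Step 3: ln(S2/S1) = ln(0.72945) = -0.31546
Step 4: m = -2.30259 / -0.31546 = 7.30

7.30 (Weibull m)


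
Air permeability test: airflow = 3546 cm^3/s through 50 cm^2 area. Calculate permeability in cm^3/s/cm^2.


Formula: Air Permeability = Airflow / Test Area
AP = 3546 cm^3/s / 50 cm^2
AP = 70.9 cm^3/s/cm^2

70.9 cm^3/s/cm^2


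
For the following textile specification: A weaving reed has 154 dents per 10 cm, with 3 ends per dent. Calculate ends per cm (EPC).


Formula: EPC = (dents per 10 cm * ends per dent) / 10
Step 1: Total ends per 10 cm = 154 * 3 = 462
Step 2: EPC = 462 / 10 = 46.2 ends/cm

46.2 ends/cm


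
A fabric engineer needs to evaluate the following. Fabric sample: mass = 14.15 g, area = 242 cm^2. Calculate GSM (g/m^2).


Formula: GSM = mass_g / area_m2
Step 1: Convert area: 242 cm^2 = 242 / 10000 = 0.0242 m^2
Step 2: GSM = 14.15 g / 0.0242 m^2 = 584.7 g/m^2

584.7 g/m^2


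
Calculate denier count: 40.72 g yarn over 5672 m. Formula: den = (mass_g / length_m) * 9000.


Formula: den = (mass_g / length_m) * 9000
Substituting: den = (40.72 / 5672) * 9000
Intermediate: 40.72 / 5672 = 0.00717913 g/m
den = 0.00717913 * 9000 = 64.6 denier

64.6 denier


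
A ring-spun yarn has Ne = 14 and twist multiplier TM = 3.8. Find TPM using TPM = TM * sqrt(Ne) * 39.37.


Formula: TPM = TM * sqrt(Ne) * 39.37
Step 1: sqrt(Ne) = sqrt(14) = 3.7417
Step 2: TM * sqrt(Ne) = 3.8 * 3.7417 = 14.2185
Step 3: TPM = 14.2185 * 39.37 = 560 twists/m

560 twists/m


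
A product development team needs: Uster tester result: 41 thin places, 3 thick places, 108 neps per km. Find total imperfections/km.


Formula: Total = thin places + thick places + neps
Total = 41 + 3 + 108
Total = 152 imperfections/km

152 imperfections/km


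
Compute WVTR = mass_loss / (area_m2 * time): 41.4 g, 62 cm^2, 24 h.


Formula: WVTR = mass_loss / (area * time)
Step 1: Convert area: 62 cm^2 = 0.0062 m^2
Step 2: WVTR = 41.4 g / (0.0062 m^2 * 24 h)
Step 3: WVTR = 41.4 / 0.1488 = 278.2 g/m^2/h

278.2 g/m^2/h


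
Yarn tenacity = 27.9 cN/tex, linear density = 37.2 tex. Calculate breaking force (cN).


Formula: Breaking force = Tenacity * Linear density
F = 27.9 cN/tex * 37.2 tex
F = 1037.88 cN

1037.88 cN


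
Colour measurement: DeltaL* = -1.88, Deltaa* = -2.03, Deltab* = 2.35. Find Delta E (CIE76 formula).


Formula: Delta E = sqrt(dL*^2 + da*^2 + db*^2)
Step 1: dL*^2 = (-1.88)^2 = 3.5344
Step 2: da*^2 = (-2.03)^2 = 4.1209
Step 3: db*^2 = 2.35^2 = 5.5225
Step 4: Sum = 3.5344 + 4.1209 + 5.5225 = 13.1778
Step 5: Delta E = sqrt(13.1778) = 3.63

3.63 Delta E


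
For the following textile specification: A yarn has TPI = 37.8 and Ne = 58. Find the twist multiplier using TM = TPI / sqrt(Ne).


Formula: TM = TPI / sqrt(Ne)
Step 1: sqrt(Ne) = sqrt(58) = 7.6158
Step 2: TM = 37.8 / 7.6158 = 4.96

4.96 TM


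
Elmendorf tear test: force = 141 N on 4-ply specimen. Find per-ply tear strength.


Formula: Per-ply strength = Total force / Number of plies
Per-ply = 141 N / 4
Per-ply = 35.25 N

35.25 N


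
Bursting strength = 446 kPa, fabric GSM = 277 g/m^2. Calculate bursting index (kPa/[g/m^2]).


Formula: Bursting Index = Bursting Strength / Fabric GSM
BI = 446 kPa / 277 g/m^2
BI = 1.610 kPa/(g/m^2)

1.610 kPa/(g/m^2)


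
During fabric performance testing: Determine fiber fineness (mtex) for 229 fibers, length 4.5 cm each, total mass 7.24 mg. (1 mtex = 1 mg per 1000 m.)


Formula: fineness (mtex) = mass (mg) / total length (km) = (mass_mg / total_length_m) * 1000
Step 1: Convert fiber length: 4.5 cm = 0.045 m
Step 2: Total fiber length = 229 * 0.045 = 10.305 m
Step 3: Linear density = 7.24 mg / 10.305 m = 0.7026 mg/m
Step 4: fineness = 0.7026 * 1000 = 702.6 mtex

702.6 mtex


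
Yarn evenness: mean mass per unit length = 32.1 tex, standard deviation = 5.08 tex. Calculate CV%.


Formula: CV% = (standard deviation / mean) * 100
Step 1: Ratio = 5.08 / 32.1 = 0.158255
Step 2: CV% = 0.158255 * 100 = 15.8255% ≈ 15.8%

15.8%


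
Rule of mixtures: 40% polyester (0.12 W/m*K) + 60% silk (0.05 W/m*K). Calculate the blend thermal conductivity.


Formula: Blend property = (fraction_A * property_A) + (fraction_B * property_B)
Step 1: Contribution A = 40/100 * 0.12 W/m*K = 0.048 W/m*K
Step 2: Contribution B = 60/100 * 0.05 W/m*K = 0.03 W/m*K
Step 3: Blend thermal conductivity = 0.048 + 0.03 = 0.078 W/m*K

0.078 W/m*K


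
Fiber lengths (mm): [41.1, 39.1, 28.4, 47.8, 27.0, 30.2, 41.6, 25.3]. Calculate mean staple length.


Formula: Mean = sum of lengths / count
Sum = 41.1 + 39.1 + 28.4 + 47.8 + 27.0 + 30.2 + 41.6 + 25.3
Sum = 280.5 mm
Mean = 280.5 / 8 = 35.06 mm

35.06 mm


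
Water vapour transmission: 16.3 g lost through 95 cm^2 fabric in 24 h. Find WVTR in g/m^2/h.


Formula: WVTR = mass_loss / (area * time)
Step 1: Convert area: 95 cm^2 = 0.0095 m^2
Step 2: WVTR = 16.3 g / (0.0095 m^2 * 24 h)
Step 3: WVTR = 16.3 / 0.228 = 71.5 g/m^2/h

71.5 g/m^2/h


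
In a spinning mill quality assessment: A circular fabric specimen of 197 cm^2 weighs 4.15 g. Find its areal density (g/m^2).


Formula: GSM = mass_g / area_m2
Step 1: Convert area: 197 cm^2 = 197 / 10000 = 0.0197 m^2
Step 2: GSM = 4.15 g / 0.0197 m^2 = 210.7 g/m^2

210.7 g/m^2


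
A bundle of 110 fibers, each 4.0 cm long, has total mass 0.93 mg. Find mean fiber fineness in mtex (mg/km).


Formula: fineness (mtex) = mass (mg) / total length (km) = (mass_mg / total_length_m) * 1000
Step 1: Convert fiber length: 4.0 cm = 0.04 m
Step 2: Total fiber length = 110 * 0.04 = 4.4 m
Step 3: Linear density = 0.93 mg / 4.4 m = 0.2114 mg/m
Step 4: fineness = 0.2114 * 1000 = 211.4 mtex

211.4 mtex


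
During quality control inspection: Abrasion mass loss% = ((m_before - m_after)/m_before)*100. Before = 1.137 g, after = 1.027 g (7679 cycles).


Formula: Mass loss% = ((m_before - m_after) / m_before) * 100
Step 1: Mass loss = 1.137 - 1.027 = 0.11 g
Step 2: Ratio = 0.11 / 1.137 = 0.0967458
Step 3: Mass loss% = 0.0967458 * 100 = 9.67458% ≈ 9.67%

9.67%


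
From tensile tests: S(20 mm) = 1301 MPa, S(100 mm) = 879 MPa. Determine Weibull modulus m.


Formula: m = ln(L1/L2) / ln(S2/S1)
Step 1: ln(L1/L2) = ln(20/100) = -1.60944
Step 2: S2/S1 = 879/1301 = 0.67563
Step 3: ln(S2/S1) = ln(0.67563) = -0.39211
Step 4: m = -1.60944 / -0.39211 = 4.10

4.10 (Weibull m)


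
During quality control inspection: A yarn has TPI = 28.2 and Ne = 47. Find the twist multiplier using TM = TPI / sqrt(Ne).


Formula: TM = TPI / sqrt(Ne)
Step 1: sqrt(Ne) = sqrt(47) = 6.8557
Step 2: TM = 28.2 / 6.8557 = 4.11

4.11 TM


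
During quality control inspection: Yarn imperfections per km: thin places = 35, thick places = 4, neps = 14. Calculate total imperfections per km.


Formula: Total = thin places + thick places + neps
Total = 35 + 4 + 14
Total = 53 imperfections/km

53 imperfections/km


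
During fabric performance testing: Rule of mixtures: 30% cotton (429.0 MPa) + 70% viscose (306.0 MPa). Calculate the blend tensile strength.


Formula: Blend property = (fraction_A * property_A) + (fraction_B * property_B)
Step 1: Contribution A = 30/100 * 429.0 MPa = 128.7 MPa
Step 2: Contribution B = 70/100 * 306.0 MPa = 214.2 MPa
Step 3: Blend tensile strength = 128.7 + 214.2 = 342.9 MPa

342.9 MPa


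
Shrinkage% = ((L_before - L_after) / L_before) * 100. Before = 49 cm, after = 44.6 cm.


Formula: Shrinkage% = ((L_before - L_after) / L_before) * 100
Step 1: Shrinkage = 49 - 44.6 = 4.4 cm
Step 2: Shrinkage% = (4.4 / 49) * 100
Step 3: Shrinkage% = 0.089796 * 100 = 8.9796% ≈ 9.0%

9.0%


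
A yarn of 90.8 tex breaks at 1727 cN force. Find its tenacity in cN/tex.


Formula: Tenacity = Breaking force / Linear density
Tenacity = 1727 cN / 90.8 tex
Tenacity = 19.02 cN/tex

19.02 cN/tex


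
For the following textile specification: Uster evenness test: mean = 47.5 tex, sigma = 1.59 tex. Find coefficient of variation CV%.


Formula: CV% = (standard deviation / mean) * 100
Step 1: Ratio = 1.59 / 47.5 = 0.033474
Step 2: CV% = 0.033474 * 100 = 3.3474% ≈ 3.3%

3.3%


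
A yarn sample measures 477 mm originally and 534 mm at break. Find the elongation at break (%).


Formula: Elongation (%) = ((L_break - L0) / L0) * 100
Step 1: Extension = 534 - 477 = 57 mm
Step 2: Elongation = (57 / 477) * 100
Step 3: Elongation = 0.119497 * 100 = 11.9497% ≈ 11.9%

11.9%


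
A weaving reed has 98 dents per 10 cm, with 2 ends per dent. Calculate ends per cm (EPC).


Formula: EPC = (dents per 10 cm * ends per dent) / 10
Step 1: Total ends per 10 cm = 98 * 2 = 196
Step 2: EPC = 196 / 10 = 19.6 ends/cm

19.6 ends/cm


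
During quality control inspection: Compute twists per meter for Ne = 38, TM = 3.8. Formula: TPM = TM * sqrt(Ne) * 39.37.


Formula: TPM = TM * sqrt(Ne) * 39.37
Step 1: sqrt(Ne) = sqrt(38) = 6.1644
Step 2: TM * sqrt(Ne) = 3.8 * 6.1644 = 23.4247
Step 3: TPM = 23.4247 * 39.37 = 922 twists/m

922 twists/m


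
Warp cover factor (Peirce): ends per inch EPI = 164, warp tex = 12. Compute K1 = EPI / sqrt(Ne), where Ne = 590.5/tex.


Formula: K1 = EPI / sqrt(Ne), with Ne = 590.5 / tex_warp
Step 1: Ne = 590.5 / 12 = 49.208
Step 2: sqrt(Ne) = sqrt(49.208) = 7.0148
Step 3: K1 = 164 / 7.0148 = 23.4

23.4


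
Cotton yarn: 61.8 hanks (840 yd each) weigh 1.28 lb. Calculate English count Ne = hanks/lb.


Formula: Ne = hanks / mass_lb
Substituting: Ne = 61.8 / 1.28
Ne = 48.3

48.3 Ne


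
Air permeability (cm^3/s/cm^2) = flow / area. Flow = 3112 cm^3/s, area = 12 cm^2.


Formula: Air Permeability = Airflow / Test Area
AP = 3112 cm^3/s / 12 cm^2
AP = 259.3 cm^3/s/cm^2

259.3 cm^3/s/cm^2


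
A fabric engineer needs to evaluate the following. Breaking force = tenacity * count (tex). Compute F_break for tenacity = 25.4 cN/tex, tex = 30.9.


Formula: Breaking force = Tenacity * Linear density
F = 25.4 cN/tex * 30.9 tex
F = 784.86 cN

784.86 cN


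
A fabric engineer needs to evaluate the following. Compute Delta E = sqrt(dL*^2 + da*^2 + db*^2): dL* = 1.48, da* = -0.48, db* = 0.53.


Formula: Delta E = sqrt(dL*^2 + da*^2 + db*^2)
Step 1: dL*^2 = 1.48^2 = 2.1904
Step 2: da*^2 = (-0.48)^2 = 0.2304
Step 3: db*^2 = 0.53^2 = 0.2809
Step 4: Sum = 2.1904 + 0.2304 + 0.2809 = 2.7017
Step 5: Delta E = sqrt(2.7017) = 1.64

1.64 Delta E


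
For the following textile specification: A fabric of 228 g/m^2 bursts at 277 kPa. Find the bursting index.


Formula: Bursting Index = Bursting Strength / Fabric GSM
BI = 277 kPa / 228 g/m^2
BI = 1.215 kPa/(g/m^2)

1.215 kPa/(g/m^2)


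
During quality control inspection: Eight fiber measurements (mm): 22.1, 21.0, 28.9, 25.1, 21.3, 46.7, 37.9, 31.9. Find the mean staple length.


Formula: Mean = sum of lengths / count
Sum = 22.1 + 21.0 + 28.9 + 25.1 + 21.3 + 46.7 + 37.9 + 31.9
Sum = 234.9 mm
Mean = 234.9 / 8 = 29.36 mm

29.36 mm


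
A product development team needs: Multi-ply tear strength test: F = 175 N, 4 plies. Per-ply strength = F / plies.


Formula: Per-ply strength = Total force / Number of plies
Per-ply = 175 N / 4
Per-ply = 43.75 N

43.75 N


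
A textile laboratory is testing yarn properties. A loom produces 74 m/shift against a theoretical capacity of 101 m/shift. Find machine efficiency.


Formula: Efficiency% = (Actual output / Theoretical output) * 100
Efficiency% = (74 / 101) * 100
Efficiency% = 0.732673 * 100 = 73.2673% ≈ 73.3%

73.3%


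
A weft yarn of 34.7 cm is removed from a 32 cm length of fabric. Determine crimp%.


Formula: Crimp% = ((L_yarn - L_fabric) / L_fabric) * 100
Step 1: Extension = 34.7 - 32 = 2.7 cm
Step 2: Crimp% = (2.7 / 32) * 100
Step 3: Crimp% = 0.084375 * 100 = 8.4375% ≈ 8.4%

8.4%


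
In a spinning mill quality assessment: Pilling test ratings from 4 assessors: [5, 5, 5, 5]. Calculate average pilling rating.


Formula: Mean = sum / count
Sum = 5 + 5 + 5 + 5 = 20
Mean = 20 / 4 = 5.0

5.0


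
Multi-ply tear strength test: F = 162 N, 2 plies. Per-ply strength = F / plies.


Formula: Per-ply strength = Total force / Number of plies
Per-ply = 162 N / 2
Per-ply = 81 N

81 N


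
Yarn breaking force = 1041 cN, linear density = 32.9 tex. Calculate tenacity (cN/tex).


Formula: Tenacity = Breaking force / Linear density
Tenacity = 1041 cN / 32.9 tex
Tenacity = 31.64 cN/tex

31.64 cN/tex


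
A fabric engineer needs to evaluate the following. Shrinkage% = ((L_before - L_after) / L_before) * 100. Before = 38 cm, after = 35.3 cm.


Formula: Shrinkage% = ((L_before - L_after) / L_before) * 100
Step 1: Shrinkage = 38 - 35.3 = 2.7 cm
Step 2: Shrinkage% = (2.7 / 38) * 100
Step 3: Shrinkage% = 0.071053 * 100 = 7.1053% ≈ 7.1%

7.1%


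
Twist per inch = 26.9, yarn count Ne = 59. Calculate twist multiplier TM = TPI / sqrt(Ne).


Formula: TM = TPI / sqrt(Ne)
Step 1: sqrt(Ne) = sqrt(59) = 7.6811
Step 2: TM = 26.9 / 7.6811 = 3.50

3.50 TM


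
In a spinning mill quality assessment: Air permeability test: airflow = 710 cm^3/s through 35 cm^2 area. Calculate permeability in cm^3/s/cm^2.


Formula: Air Permeability = Airflow / Test Area
AP = 710 cm^3/s / 35 cm^2
AP = 20.3 cm^3/s/cm^2

20.3 cm^3/s/cm^2


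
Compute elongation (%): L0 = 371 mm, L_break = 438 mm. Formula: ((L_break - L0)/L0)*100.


Formula: Elongation (%) = ((L_break - L0) / L0) * 100
Step 1: Extension = 438 - 371 = 67 mm
Step 2: Elongation = (67 / 371) * 100
Step 3: Elongation = 0.180593 * 100 = 18.0593% ≈ 18.1%

18.1%


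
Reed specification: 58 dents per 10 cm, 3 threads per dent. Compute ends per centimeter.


Formula: EPC = (dents per 10 cm * ends per dent) / 10
Step 1: Total ends per 10 cm = 58 * 3 = 174
Step 2: EPC = 174 / 10 = 17.4 ends/cm

17.4 ends/cm


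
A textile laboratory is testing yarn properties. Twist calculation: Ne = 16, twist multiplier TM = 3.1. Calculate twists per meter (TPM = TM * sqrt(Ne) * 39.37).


Formula: TPM = TM * sqrt(Ne) * 39.37
Step 1: sqrt(Ne) = sqrt(16) = 4
Step 2: TM * sqrt(Ne) = 3.1 * 4 = 12.4
Step 3: TPM = 12.4 * 39.37 = 488 twists/m

488 twists/m


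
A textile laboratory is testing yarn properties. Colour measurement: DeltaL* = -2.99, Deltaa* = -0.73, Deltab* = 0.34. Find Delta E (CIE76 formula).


Formula: Delta E = sqrt(dL*^2 + da*^2 + db*^2)
Step 1: dL*^2 = (-2.99)^2 = 8.9401
Step 2: da*^2 = (-0.73)^2 = 0.5329
Step 3: db*^2 = 0.34^2 = 0.1156
Step 4: Sum = 8.9401 + 0.5329 + 0.1156 = 9.5886
Step 5: Delta E = sqrt(9.5886) = 3.1

3.1 Delta E


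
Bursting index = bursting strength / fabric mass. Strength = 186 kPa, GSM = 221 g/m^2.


Formula: Bursting Index = Bursting Strength / Fabric GSM
BI = 186 kPa / 221 g/m^2
BI = 0.842 kPa/(g/m^2)

0.842 kPa/(g/m^2)


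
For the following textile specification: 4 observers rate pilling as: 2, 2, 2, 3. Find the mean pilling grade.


Formula: Mean = sum / count
Sum = 2 + 2 + 2 + 3 = 9
Mean = 9 / 4 = 2.3

2.3


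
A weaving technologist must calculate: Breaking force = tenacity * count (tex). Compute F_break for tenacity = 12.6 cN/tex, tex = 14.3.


Formula: Breaking force = Tenacity * Linear density
F = 12.6 cN/tex * 14.3 tex
F = 180.18 cN

180.18 cN


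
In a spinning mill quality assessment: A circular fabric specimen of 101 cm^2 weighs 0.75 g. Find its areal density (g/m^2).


Formula: GSM = mass_g / area_m2
Step 1: Convert area: 101 cm^2 = 101 / 10000 = 0.0101 m^2
Step 2: GSM = 0.75 g / 0.0101 m^2 = 74.3 g/m^2

74.3 g/m^2


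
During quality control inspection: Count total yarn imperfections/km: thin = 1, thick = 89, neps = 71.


Formula: Total = thin places + thick places + neps
Total = 1 + 89 + 71
Total = 161 imperfections/km

161 imperfections/km


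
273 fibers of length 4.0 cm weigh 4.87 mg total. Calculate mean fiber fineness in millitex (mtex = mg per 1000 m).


Formula: fineness (mtex) = mass (mg) / total length (km) = (mass_mg / total_length_m) * 1000
Step 1: Convert fiber length: 4.0 cm = 0.04 m
Step 2: Total fiber length = 273 * 0.04 = 10.92 m
Step 3: Linear density = 4.87 mg / 10.92 m = 0.4460 mg/m
Step 4: fineness = 0.4460 * 1000 = 446.0 mtex

446.0 mtex


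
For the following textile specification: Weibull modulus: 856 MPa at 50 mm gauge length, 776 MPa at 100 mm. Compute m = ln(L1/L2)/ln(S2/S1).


Formula: m = ln(L1/L2) / ln(S2/S1)
Step 1: ln(L1/L2) = ln(50/100) = -0.69315
Step 2: S2/S1 = 776/856 = 0.90654
Step 3: ln(S2/S1) = ln(0.90654) = -0.09812
Step 4: m = -0.69315 / -0.09812 = 7.06

7.06 (Weibull m)


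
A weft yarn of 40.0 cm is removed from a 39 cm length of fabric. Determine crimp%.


Formula: Crimp% = ((L_yarn - L_fabric) / L_fabric) * 100
Step 1: Extension = 40.0 - 39 = 1.0 cm
Step 2: Crimp% = (1.0 / 39) * 100
Step 3: Crimp% = 0.025641 * 100 = 2.5641% ≈ 2.6%

2.6%


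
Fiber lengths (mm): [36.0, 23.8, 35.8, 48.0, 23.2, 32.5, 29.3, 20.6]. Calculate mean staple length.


Formula: Mean = sum of lengths / count
Sum = 36.0 + 23.8 + 35.8 + 48.0 + 23.2 + 32.5 + 29.3 + 20.6
Sum = 249.2 mm
Mean = 249.2 / 8 = 31.15 mm

31.15 mm


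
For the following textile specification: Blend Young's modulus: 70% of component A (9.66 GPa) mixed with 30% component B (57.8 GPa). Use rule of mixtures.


Formula: Blend property = (fraction_A * property_A) + (fraction_B * property_B)
Step 1: Contribution A = 70/100 * 9.66 GPa = 6.762 GPa
Step 2: Contribution B = 30/100 * 57.8 GPa = 17.34 GPa
Step 3: Blend Young's modulus = 6.762 + 17.34 = 24.102 GPa

24.102 GPa


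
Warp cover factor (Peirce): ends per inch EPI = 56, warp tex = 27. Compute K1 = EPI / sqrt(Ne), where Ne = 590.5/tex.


Formula: K1 = EPI / sqrt(Ne), with Ne = 590.5 / tex_warp
Step 1: Ne = 590.5 / 27 = 21.87
Step 2: sqrt(Ne) = sqrt(21.87) = 4.6765
Step 3: K1 = 56 / 4.6765 = 12.0

12.0


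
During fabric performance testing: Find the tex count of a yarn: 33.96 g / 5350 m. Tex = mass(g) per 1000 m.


Formula: Tex = (mass_g / length_m) * 1000
Substituting: Tex = (33.96 / 5350) * 1000
Intermediate: 33.96 / 5350 = 0.00634766 g/m
Tex = 0.00634766 * 1000 = 6.35 tex

6.35 tex


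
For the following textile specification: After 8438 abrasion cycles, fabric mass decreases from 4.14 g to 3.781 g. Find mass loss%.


Formula: Mass loss% = ((m_before - m_after) / m_before) * 100
Step 1: Mass loss = 4.14 - 3.781 = 0.359 g
Step 2: Ratio = 0.359 / 4.14 = 0.086715
Step 3: Mass loss% = 0.086715 * 100 = 8.6715% ≈ 8.67%

8.67%


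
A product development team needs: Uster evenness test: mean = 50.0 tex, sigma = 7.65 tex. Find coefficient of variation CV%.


Formula: CV% = (standard deviation / mean) * 100
Step 1: Ratio = 7.65 / 50.0 = 0.153
Step 2: CV% = 0.153 * 100 = 15.3%

15.3%


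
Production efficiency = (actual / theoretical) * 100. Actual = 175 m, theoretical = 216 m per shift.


Formula: Efficiency% = (Actual output / Theoretical output) * 100
Efficiency% = (175 / 216) * 100
Efficiency% = 0.810185 * 100 = 81.0185% ≈ 81.0%

81.0%


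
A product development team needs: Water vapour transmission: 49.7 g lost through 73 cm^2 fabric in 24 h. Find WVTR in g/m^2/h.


Formula: WVTR = mass_loss / (area * time)
Step 1: Convert area: 73 cm^2 = 0.0073 m^2
Step 2: WVTR = 49.7 g / (0.0073 m^2 * 24 h)
Step 3: WVTR = 49.7 / 0.1752 = 283.7 g/m^2/h

283.7 g/m^2/h


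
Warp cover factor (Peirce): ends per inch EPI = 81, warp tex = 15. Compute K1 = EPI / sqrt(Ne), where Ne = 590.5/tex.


Formula: K1 = EPI / sqrt(Ne), with Ne = 590.5 / tex_warp
Step 1: Ne = 590.5 / 15 = 39.367
Step 2: sqrt(Ne) = sqrt(39.367) = 6.2743
Step 3: K1 = 81 / 6.2743 = 12.9

12.9


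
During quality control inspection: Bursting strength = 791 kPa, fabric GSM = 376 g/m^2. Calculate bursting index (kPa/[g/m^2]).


Formula: Bursting Index = Bursting Strength / Fabric GSM
BI = 791 kPa / 376 g/m^2
BI = 2.104 kPa/(g/m^2)

2.104 kPa/(g/m^2)


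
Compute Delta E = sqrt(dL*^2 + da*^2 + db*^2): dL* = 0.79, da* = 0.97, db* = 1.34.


Formula: Delta E = sqrt(dL*^2 + da*^2 + db*^2)
Step 1: dL*^2 = 0.79^2 = 0.6241
Step 2: da*^2 = 0.97^2 = 0.9409
Step 3: db*^2 = 1.34^2 = 1.7956
Step 4: Sum = 0.6241 + 0.9409 + 1.7956 = 3.3606
Step 5: Delta E = sqrt(3.3606) = 1.83

1.83 Delta E


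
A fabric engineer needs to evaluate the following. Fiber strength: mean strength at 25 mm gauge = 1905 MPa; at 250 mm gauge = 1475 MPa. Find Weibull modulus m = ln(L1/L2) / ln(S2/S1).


Formula: m = ln(L1/L2) / ln(S2/S1)
Step 1: ln(L1/L2) = ln(25/250) = -2.30259
Step 2: S2/S1 = 1475/1905 = 0.77428
Step 3: ln(S2/S1) = ln(0.77428) = -0.25582
Step 4: m = -2.30259 / -0.25582 = 9.00

9.00 (Weibull m)


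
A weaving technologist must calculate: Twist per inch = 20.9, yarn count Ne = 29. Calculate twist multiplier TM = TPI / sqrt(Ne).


Formula: TM = TPI / sqrt(Ne)
Step 1: sqrt(Ne) = sqrt(29) = 5.3852
Step 2: TM = 20.9 / 5.3852 = 3.88

3.88 TM


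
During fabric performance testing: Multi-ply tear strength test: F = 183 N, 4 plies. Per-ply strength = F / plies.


Formula: Per-ply strength = Total force / Number of plies
Per-ply = 183 N / 4
Per-ply = 45.75 N

45.75 N


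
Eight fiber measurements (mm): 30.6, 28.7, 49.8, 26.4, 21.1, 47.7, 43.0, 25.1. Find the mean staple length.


Formula: Mean = sum of lengths / count
Sum = 30.6 + 28.7 + 49.8 + 26.4 + 21.1 + 47.7 + 43.0 + 25.1
Sum = 272.4 mm
Mean = 272.4 / 8 = 34.05 mm

34.05 mm


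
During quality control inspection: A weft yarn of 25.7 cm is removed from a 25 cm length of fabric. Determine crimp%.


Formula: Crimp% = ((L_yarn - L_fabric) / L_fabric) * 100
Step 1: Extension = 25.7 - 25 = 0.7 cm
Step 2: Crimp% = (0.7 / 25) * 100
Step 3: Crimp% = 0.028 * 100 = 2.8%

2.8%


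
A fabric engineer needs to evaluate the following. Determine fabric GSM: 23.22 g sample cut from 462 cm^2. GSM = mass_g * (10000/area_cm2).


Formula: GSM = mass_g / area_m2
Step 1: Convert area: 462 cm^2 = 462 / 10000 = 0.0462 m^2
Step 2: GSM = 23.22 g / 0.0462 m^2 = 502.6 g/m^2

502.6 g/m^2


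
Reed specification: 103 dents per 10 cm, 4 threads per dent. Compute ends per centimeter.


Formula: EPC = (dents per 10 cm * ends per dent) / 10
Step 1: Total ends per 10 cm = 103 * 4 = 412
Step 2: EPC = 412 / 10 = 41.2 ends/cm

41.2 ends/cm


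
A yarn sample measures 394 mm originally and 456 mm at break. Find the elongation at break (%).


Formula: Elongation (%) = ((L_break - L0) / L0) * 100
Step 1: Extension = 456 - 394 = 62 mm
Step 2: Elongation = (62 / 394) * 100
Step 3: Elongation = 0.15736 * 100 = 15.736% ≈ 15.7%

15.7%


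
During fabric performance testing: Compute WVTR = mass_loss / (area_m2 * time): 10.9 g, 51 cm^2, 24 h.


Formula: WVTR = mass_loss / (area * time)
Step 1: Convert area: 51 cm^2 = 0.0051 m^2
Step 2: WVTR = 10.9 g / (0.0051 m^2 * 24 h)
Step 3: WVTR = 10.9 / 0.1224 = 89.1 g/m^2/h

89.1 g/m^2/h


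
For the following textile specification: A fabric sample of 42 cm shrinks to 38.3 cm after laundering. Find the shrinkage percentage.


Formula: Shrinkage% = ((L_before - L_after) / L_before) * 100
Step 1: Shrinkage = 42 - 38.3 = 3.7 cm
Step 2: Shrinkage% = (3.7 / 42) * 100
Step 3: Shrinkage% = 0.088095 * 100 = 8.8095% ≈ 8.8%

8.8%


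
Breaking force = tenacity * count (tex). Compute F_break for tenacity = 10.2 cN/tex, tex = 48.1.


Formula: Breaking force = Tenacity * Linear density
F = 10.2 cN/tex * 48.1 tex
F = 490.62 cN

490.62 cN


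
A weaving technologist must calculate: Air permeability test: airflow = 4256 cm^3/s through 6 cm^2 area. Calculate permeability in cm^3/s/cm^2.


Formula: Air Permeability = Airflow / Test Area
AP = 4256 cm^3/s / 6 cm^2
AP = 709.3 cm^3/s/cm^2

709.3 cm^3/s/cm^2


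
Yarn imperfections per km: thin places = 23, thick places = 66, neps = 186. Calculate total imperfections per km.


Formula: Total = thin places + thick places + neps
Total = 23 + 66 + 186
Total = 275 imperfections/km

275 imperfections/km


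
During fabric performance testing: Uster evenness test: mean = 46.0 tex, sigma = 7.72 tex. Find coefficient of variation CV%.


Formula: CV% = (standard deviation / mean) * 100
Step 1: Ratio = 7.72 / 46.0 = 0.167826
Step 2: CV% = 0.167826 * 100 = 16.7826% ≈ 16.8%

16.8%


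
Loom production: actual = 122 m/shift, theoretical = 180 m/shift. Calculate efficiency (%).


Formula: Efficiency% = (Actual output / Theoretical output) * 100
Efficiency% = (122 / 180) * 100
Efficiency% = 0.677778 * 100 = 67.7778% ≈ 67.8%

67.8%


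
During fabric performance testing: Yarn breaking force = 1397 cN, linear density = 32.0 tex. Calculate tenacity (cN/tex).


Formula: Tenacity = Breaking force / Linear density
Tenacity = 1397 cN / 32.0 tex
Tenacity = 43.66 cN/tex

43.66 cN/tex


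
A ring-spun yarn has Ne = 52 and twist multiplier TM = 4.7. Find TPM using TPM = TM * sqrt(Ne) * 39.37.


Formula: TPM = TM * sqrt(Ne) * 39.37
Step 1: sqrt(Ne) = sqrt(52) = 7.2111
Step 2: TM * sqrt(Ne) = 4.7 * 7.2111 = 33.8922
Step 3: TPM = 33.8922 * 39.37 = 1334 twists/m

1334 twists/m


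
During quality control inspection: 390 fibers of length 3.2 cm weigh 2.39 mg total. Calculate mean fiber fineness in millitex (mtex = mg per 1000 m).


Formula: fineness (mtex) = mass (mg) / total length (km) = (mass_mg / total_length_m) * 1000
Step 1: Convert fiber length: 3.2 cm = 0.032 m
Step 2: Total fiber length = 390 * 0.032 = 12.48 m
Step 3: Linear density = 2.39 mg / 12.48 m = 0.1915 mg/m
Step 4: fineness = 0.1915 * 1000 = 191.5 mtex

191.5 mtex


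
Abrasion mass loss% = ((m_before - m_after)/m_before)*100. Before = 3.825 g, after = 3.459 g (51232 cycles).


Formula: Mass loss% = ((m_before - m_after) / m_before) * 100
Step 1: Mass loss = 3.825 - 3.459 = 0.366 g
Step 2: Ratio = 0.366 / 3.825 = 0.0956863
Step 3: Mass loss% = 0.0956863 * 100 = 9.56863% ≈ 9.57%

9.57%


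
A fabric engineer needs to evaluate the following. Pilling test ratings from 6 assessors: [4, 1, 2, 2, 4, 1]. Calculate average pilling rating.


Formula: Mean = sum / count
Sum = 4 + 1 + 2 + 2 + 4 + 1 = 14
Mean = 14 / 6 = 2.3

2.3


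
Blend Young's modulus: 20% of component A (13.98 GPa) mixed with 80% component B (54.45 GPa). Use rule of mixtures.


Formula: Blend property = (fraction_A * property_A) + (fraction_B * property_B)
Step 1: Contribution A = 20/100 * 13.98 GPa = 2.796 GPa
Step 2: Contribution B = 80/100 * 54.45 GPa = 43.56 GPa
Step 3: Blend Young's modulus = 2.796 + 43.56 = 46.356 GPa

46.356 GPa


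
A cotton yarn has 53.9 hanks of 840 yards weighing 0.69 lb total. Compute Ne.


Formula: Ne = hanks / mass_lb
Substituting: Ne = 53.9 / 0.69
Ne = 78.1

78.1 Ne


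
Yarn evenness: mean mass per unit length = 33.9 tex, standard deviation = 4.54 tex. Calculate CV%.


Formula: CV% = (standard deviation / mean) * 100
Step 1: Ratio = 4.54 / 33.9 = 0.133923
Step 2: CV% = 0.133923 * 100 = 13.3923% ≈ 13.4%

13.4%


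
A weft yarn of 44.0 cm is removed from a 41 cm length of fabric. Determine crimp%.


Formula: Crimp% = ((L_yarn - L_fabric) / L_fabric) * 100
Step 1: Extension = 44.0 - 41 = 3.0 cm
Step 2: Crimp% = (3.0 / 41) * 100
Step 3: Crimp% = 0.073171 * 100 = 7.3171% ≈ 7.3%

7.3%


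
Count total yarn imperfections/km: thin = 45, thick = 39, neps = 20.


Formula: Total = thin places + thick places + neps
Total = 45 + 39 + 20
Total = 104 imperfections/km

104 imperfections/km


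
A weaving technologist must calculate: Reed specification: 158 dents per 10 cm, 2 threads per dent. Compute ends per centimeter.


Formula: EPC = (dents per 10 cm * ends per dent) / 10
Step 1: Total ends per 10 cm = 158 * 2 = 316
Step 2: EPC = 316 / 10 = 31.6 ends/cm

31.6 ends/cm


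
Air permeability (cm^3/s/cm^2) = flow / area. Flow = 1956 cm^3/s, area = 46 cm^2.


Formula: Air Permeability = Airflow / Test Area
AP = 1956 cm^3/s / 46 cm^2
AP = 42.5 cm^3/s/cm^2

42.5 cm^3/s/cm^2


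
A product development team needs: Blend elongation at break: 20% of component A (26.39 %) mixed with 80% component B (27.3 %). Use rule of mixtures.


Formula: Blend property = (fraction_A * property_A) + (fraction_B * property_B)
Step 1: Contribution A = 20/100 * 26.39 % = 5.278 %
Step 2: Contribution B = 80/100 * 27.3 % = 21.84 %
Step 3: Blend elongation at break = 5.278 + 21.84 = 27.118 %

27.118 %


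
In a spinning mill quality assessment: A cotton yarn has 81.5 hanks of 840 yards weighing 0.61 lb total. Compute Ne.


Formula: Ne = hanks / mass_lb
Substituting: Ne = 81.5 / 0.61
Ne = 133.6

133.6 Ne


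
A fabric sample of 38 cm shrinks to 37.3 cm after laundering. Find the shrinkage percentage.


Formula: Shrinkage% = ((L_before - L_after) / L_before) * 100
Step 1: Shrinkage = 38 - 37.3 = 0.7 cm
Step 2: Shrinkage% = (0.7 / 38) * 100
Step 3: Shrinkage% = 0.018421 * 100 = 1.8421% ≈ 1.8%

1.8%


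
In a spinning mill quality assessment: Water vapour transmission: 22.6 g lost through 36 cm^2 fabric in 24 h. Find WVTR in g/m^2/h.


Formula: WVTR = mass_loss / (area * time)
Step 1: Convert area: 36 cm^2 = 0.0036 m^2
Step 2: WVTR = 22.6 g / (0.0036 m^2 * 24 h)
Step 3: WVTR = 22.6 / 0.0864 = 261.6 g/m^2/h

261.6 g/m^2/h


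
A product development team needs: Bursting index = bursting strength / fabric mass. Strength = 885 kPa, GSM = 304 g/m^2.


Formula: Bursting Index = Bursting Strength / Fabric GSM
BI = 885 kPa / 304 g/m^2
BI = 2.911 kPa/(g/m^2)

2.911 kPa/(g/m^2)


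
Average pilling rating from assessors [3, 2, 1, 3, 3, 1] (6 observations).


Formula: Mean = sum / count
Sum = 3 + 2 + 1 + 3 + 3 + 1 = 13
Mean = 13 / 6 = 2.2

2.2


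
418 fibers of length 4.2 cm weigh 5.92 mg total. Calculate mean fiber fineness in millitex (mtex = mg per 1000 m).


Formula: fineness (mtex) = mass (mg) / total length (km) = (mass_mg / total_length_m) * 1000
Step 1: Convert fiber length: 4.2 cm = 0.042 m
Step 2: Total fiber length = 418 * 0.042 = 17.556 m
Step 3: Linear density = 5.92 mg / 17.556 m = 0.3372 mg/m
Step 4: fineness = 0.3372 * 1000 = 337.2 mtex

337.2 mtex


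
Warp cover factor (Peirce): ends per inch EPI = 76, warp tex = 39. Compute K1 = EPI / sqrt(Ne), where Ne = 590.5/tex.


Formula: K1 = EPI / sqrt(Ne), with Ne = 590.5 / tex_warp
Step 1: Ne = 590.5 / 39 = 15.141
Step 2: sqrt(Ne) = sqrt(15.141) = 3.8911
Step 3: K1 = 76 / 3.8911 = 19.5

19.5


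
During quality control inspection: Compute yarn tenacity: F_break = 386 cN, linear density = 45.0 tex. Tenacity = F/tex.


Formula: Tenacity = Breaking force / Linear density
Tenacity = 386 cN / 45.0 tex
Tenacity = 8.58 cN/tex

8.58 cN/tex


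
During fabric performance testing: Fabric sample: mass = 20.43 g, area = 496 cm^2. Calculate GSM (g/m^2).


Formula: GSM = mass_g / area_m2
Step 1: Convert area: 496 cm^2 = 496 / 10000 = 0.0496 m^2
Step 2: GSM = 20.43 g / 0.0496 m^2 = 411.9 g/m^2

411.9 g/m^2


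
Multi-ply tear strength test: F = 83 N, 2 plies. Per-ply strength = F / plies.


Formula: Per-ply strength = Total force / Number of plies
Per-ply = 83 N / 2
Per-ply = 41.5 N

41.5 N


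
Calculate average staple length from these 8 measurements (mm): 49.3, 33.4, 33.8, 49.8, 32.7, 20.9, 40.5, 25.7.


Formula: Mean = sum of lengths / count
Sum = 49.3 + 33.4 + 33.8 + 49.8 + 32.7 + 20.9 + 40.5 + 25.7
Sum = 286.1 mm
Mean = 286.1 / 8 = 35.76 mm

35.76 mm


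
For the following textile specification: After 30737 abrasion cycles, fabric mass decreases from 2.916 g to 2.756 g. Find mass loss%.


Formula: Mass loss% = ((m_before - m_after) / m_before) * 100
Step 1: Mass loss = 2.916 - 2.756 = 0.16 g
Step 2: Ratio = 0.16 / 2.916 = 0.0548697
Step 3: Mass loss% = 0.0548697 * 100 = 5.48697% ≈ 5.49%

5.49%


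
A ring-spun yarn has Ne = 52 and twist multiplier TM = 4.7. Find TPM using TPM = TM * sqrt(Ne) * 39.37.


Formula: TPM = TM * sqrt(Ne) * 39.37
Step 1: sqrt(Ne) = sqrt(52) = 7.2111
Step 2: TM * sqrt(Ne) = 4.7 * 7.2111 = 33.8922
Step 3: TPM = 33.8922 * 39.37 = 1334 twists/m

1334 twists/m


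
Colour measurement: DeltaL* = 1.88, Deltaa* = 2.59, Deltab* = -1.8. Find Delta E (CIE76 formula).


Formula: Delta E = sqrt(dL*^2 + da*^2 + db*^2)
Step 1: dL*^2 = 1.88^2 = 3.5344
Step 2: da*^2 = 2.59^2 = 6.7081
Step 3: db*^2 = (-1.8)^2 = 3.24
Step 4: Sum = 3.5344 + 6.7081 + 3.24 = 13.4825
Step 5: Delta E = sqrt(13.4825) = 3.67

3.67 Delta E


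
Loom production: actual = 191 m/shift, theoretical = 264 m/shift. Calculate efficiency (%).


Formula: Efficiency% = (Actual output / Theoretical output) * 100
Efficiency% = (191 / 264) * 100
Efficiency% = 0.723485 * 100 = 72.3485% ≈ 72.3%

72.3%


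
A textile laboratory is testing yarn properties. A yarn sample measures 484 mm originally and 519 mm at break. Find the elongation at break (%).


Formula: Elongation (%) = ((L_break - L0) / L0) * 100
Step 1: Extension = 519 - 484 = 35 mm
Step 2: Elongation = (35 / 484) * 100
Step 3: Elongation = 0.072314 * 100 = 7.2314% ≈ 7.2%

7.2%


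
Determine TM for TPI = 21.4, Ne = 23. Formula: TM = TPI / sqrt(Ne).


Formula: TM = TPI / sqrt(Ne)
Step 1: sqrt(Ne) = sqrt(23) = 4.7958
Step 2: TM = 21.4 / 4.7958 = 4.46

4.46 TM


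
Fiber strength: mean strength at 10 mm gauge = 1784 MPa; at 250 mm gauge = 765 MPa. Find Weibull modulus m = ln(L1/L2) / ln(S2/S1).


Formula: m = ln(L1/L2) / ln(S2/S1)
Step 1: ln(L1/L2) = ln(10/250) = -3.21888
Step 2: S2/S1 = 765/1784 = 0.42881
Step 3: ln(S2/S1) = ln(0.42881) = -0.84674
Step 4: m = -3.21888 / -0.84674 = 3.80

3.80 (Weibull m)


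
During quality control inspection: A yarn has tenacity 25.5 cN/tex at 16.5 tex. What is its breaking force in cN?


Formula: Breaking force = Tenacity * Linear density
F = 25.5 cN/tex * 16.5 tex
F = 420.75 cN

420.75 cN


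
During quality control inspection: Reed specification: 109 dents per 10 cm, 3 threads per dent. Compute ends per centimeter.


Formula: EPC = (dents per 10 cm * ends per dent) / 10
Step 1: Total ends per 10 cm = 109 * 3 = 327
Step 2: EPC = 327 / 10 = 32.7 ends/cm

32.7 ends/cm


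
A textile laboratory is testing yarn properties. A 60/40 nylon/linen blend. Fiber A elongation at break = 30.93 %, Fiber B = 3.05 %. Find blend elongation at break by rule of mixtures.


Formula: Blend property = (fraction_A * property_A) + (fraction_B * property_B)
Step 1: Contribution A = 60/100 * 30.93 % = 18.558 %
Step 2: Contribution B = 40/100 * 3.05 % = 1.22 %
Step 3: Blend elongation at break = 18.558 + 1.22 = 19.778 %

19.778 %


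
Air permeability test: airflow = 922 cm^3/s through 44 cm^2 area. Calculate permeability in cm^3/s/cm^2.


Formula: Air Permeability = Airflow / Test Area
AP = 922 cm^3/s / 44 cm^2
AP = 21.0 cm^3/s/cm^2

21.0 cm^3/s/cm^2


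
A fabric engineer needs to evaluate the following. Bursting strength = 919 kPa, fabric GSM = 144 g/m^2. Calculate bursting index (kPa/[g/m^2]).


Formula: Bursting Index = Bursting Strength / Fabric GSM
BI = 919 kPa / 144 g/m^2
BI = 6.382 kPa/(g/m^2)

6.382 kPa/(g/m^2)


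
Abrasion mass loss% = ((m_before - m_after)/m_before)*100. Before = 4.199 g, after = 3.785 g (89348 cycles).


Formula: Mass loss% = ((m_before - m_after) / m_before) * 100
Step 1: Mass loss = 4.199 - 3.785 = 0.414 g
Step 2: Ratio = 0.414 / 4.199 = 0.0985949
Step 3: Mass loss% = 0.0985949 * 100 = 9.85949% ≈ 9.86%

9.86%


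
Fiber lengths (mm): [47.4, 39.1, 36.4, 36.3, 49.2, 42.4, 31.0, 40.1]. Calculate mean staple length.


Formula: Mean = sum of lengths / count
Sum = 47.4 + 39.1 + 36.4 + 36.3 + 49.2 + 42.4 + 31.0 + 40.1
Sum = 321.9 mm
Mean = 321.9 / 8 = 40.24 mm

40.24 mm


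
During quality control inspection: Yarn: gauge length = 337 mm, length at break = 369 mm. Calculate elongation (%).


Formula: Elongation (%) = ((L_break - L0) / L0) * 100
Step 1: Extension = 369 - 337 = 32 mm
Step 2: Elongation = (32 / 337) * 100
Step 3: Elongation = 0.094955 * 100 = 9.4955% ≈ 9.5%

9.5%


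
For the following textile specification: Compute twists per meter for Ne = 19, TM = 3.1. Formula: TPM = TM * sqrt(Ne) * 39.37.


Formula: TPM = TM * sqrt(Ne) * 39.37
Step 1: sqrt(Ne) = sqrt(19) = 4.3589
Step 2: TM * sqrt(Ne) = 3.1 * 4.3589 = 13.5126
Step 3: TPM = 13.5126 * 39.37 = 532 twists/m

532 twists/m


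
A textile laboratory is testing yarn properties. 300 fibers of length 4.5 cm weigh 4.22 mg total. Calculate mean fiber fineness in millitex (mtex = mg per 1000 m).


Formula: fineness (mtex) = mass (mg) / total length (km) = (mass_mg / total_length_m) * 1000
Step 1: Convert fiber length: 4.5 cm = 0.045 m
Step 2: Total fiber length = 300 * 0.045 = 13.5 m
Step 3: Linear density = 4.22 mg / 13.5 m = 0.3126 mg/m
Step 4: fineness = 0.3126 * 1000 = 312.6 mtex

312.6 mtex


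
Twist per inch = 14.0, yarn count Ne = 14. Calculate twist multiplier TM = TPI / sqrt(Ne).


Formula: TM = TPI / sqrt(Ne)
Step 1: sqrt(Ne) = sqrt(14) = 3.7417
Step 2: TM = 14.0 / 3.7417 = 3.74

3.74 TM


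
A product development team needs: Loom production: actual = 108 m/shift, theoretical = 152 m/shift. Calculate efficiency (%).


Formula: Efficiency% = (Actual output / Theoretical output) * 100
Efficiency% = (108 / 152) * 100
Efficiency% = 0.710526 * 100 = 71.0526% ≈ 71.1%

71.1%


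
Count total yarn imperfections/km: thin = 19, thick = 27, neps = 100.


Formula: Total = thin places + thick places + neps
Total = 19 + 27 + 100
Total = 146 imperfections/km

146 imperfections/km


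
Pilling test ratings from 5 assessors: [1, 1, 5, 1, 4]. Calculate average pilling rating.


Formula: Mean = sum / count
Sum = 1 + 1 + 5 + 1 + 4 = 12
Mean = 12 / 5 = 2.4

2.4
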